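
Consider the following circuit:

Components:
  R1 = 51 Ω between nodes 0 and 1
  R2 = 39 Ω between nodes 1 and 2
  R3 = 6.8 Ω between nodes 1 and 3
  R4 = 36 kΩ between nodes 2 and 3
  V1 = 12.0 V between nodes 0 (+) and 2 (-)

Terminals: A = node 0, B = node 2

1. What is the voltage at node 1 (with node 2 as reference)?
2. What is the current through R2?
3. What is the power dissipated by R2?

Nodal analysis, taking node 2 as the 0 V reference.
Source V1 fixes V_0 = 12 V.
KCL at each unknown node (sum of currents leaving = 0; resistances in Ω):
  Node 1: (V_1 - 12)/51 + (V_1 - 0)/39 + (V_1 - V_3)/6.8 = 0
  Node 3: (V_3 - V_1)/6.8 + (V_3 - 0)/36000 = 0
Collecting terms (coefficients in siemens):
  0.1923·V_1 - 0.1471·V_3 = 0.2353
  0.1471·V_3 - 0.1471·V_1 = 0
Determinant D = (0.1923)(0.1471) - (-0.1471)(-0.1471) = 0.00666
V_1 = [(0.2353)(0.1471) - (-0.1471)(0)]/D = 5.197 V
V_3 = [(0.1923)(0) - (0.2353)(-0.1471)]/D = 5.196 V
Part 1:
  Read off the nodal solution: V_1 = 5.197 V
Part 2:
  I_R2 = (V_1 - V_2)/R2 = (5.197 - 0)/39 = 0.1333 A
  Magnitude: I_R2 = 0.1333 A
Part 3:
  I_R2 = (V_1 - V_2)/R2 = (5.197 - 0)/39 = 0.1333 A
  P_R2 = I_R2² × R2 = (0.1333)² × 39 = 0.6925 W

Final answers:
1. V_1 = 5.197 V
2. I_R2 = 0.1333 A
3. P_R2 = 0.6925 W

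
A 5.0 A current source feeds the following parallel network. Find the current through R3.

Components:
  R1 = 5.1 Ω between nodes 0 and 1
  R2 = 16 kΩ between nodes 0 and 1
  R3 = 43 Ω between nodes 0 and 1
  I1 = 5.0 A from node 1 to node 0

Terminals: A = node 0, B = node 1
All resistors sit directly between nodes 0 and 1, so they are in parallel and share one voltage V; the full source current 5 A splits among them.
1/R_par = 1/5.1 + 1/16000 + 1/43 = 0.2194 S  =>  R_par = 4.558 Ω
V = I × R_par = 5 × 4.558 = 22.79 V
I_R3 = V/R3 = 22.79/43 = 0.53 A

Final answer: 0.53 A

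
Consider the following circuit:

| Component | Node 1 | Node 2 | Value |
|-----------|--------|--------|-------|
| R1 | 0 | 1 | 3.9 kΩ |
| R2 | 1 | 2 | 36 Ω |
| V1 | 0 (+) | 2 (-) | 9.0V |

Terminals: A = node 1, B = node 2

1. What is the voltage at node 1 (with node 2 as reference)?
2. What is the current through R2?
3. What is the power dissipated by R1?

Nodal analysis, taking node 2 as the 0 V reference.
Source V1 fixes V_0 = 9 V.
KCL at each unknown node (sum of currents leaving = 0; resistances in Ω):
  Node 1: (V_1 - 9)/3900 + (V_1 - 0)/36 = 0
Collecting terms: 0.02803 × V_1 = 0.002308  =>  V_1 = 0.08232 V
Part 1:
  Read off the nodal solution: V_1 = 0.08232 V
Part 2:
  I_R2 = (V_1 - V_2)/R2 = (0.08232 - 0)/36 = 0.002287 A
  Magnitude: I_R2 = 0.002287 A
Part 3:
  I_R1 = (V_0 - V_1)/R1 = (9 - 0.08232)/3900 = 0.002287 A
  P_R1 = I_R1² × R1 = (0.002287)² × 3900 = 0.02039 W

Final answers:
1. V_1 = 0.08232 V
2. I_R2 = 0.002287 A
3. P_R1 = 0.02039 W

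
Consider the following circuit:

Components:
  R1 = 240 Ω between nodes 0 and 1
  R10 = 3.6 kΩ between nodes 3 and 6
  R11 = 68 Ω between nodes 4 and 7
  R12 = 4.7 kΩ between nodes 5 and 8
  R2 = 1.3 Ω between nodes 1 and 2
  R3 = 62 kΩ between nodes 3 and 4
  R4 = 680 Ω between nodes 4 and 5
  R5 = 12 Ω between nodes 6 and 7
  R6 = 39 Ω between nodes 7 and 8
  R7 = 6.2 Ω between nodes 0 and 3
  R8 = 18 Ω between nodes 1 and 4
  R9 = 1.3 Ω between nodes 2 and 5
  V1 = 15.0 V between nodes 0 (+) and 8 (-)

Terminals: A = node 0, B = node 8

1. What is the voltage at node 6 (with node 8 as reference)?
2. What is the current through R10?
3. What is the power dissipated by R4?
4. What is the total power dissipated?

Nodal analysis, taking node 8 as the 0 V reference.
Source V1 fixes V_0 = 15 V.
KCL at each unknown node (sum of currents leaving = 0; resistances in Ω):
  Node 1: (V_1 - 15)/240 + (V_1 - V_2)/1.3 + (V_1 - V_4)/18 = 0
  Node 2: (V_2 - V_1)/1.3 + (V_2 - V_5)/1.3 = 0
  Node 3: (V_3 - V_4)/62000 + (V_3 - 15)/6.2 + (V_3 - V_6)/3600 = 0
  Node 4: (V_4 - V_3)/62000 + (V_4 - V_5)/680 + (V_4 - V_1)/18 + (V_4 - V_7)/68 = 0
  Node 5: (V_5 - V_4)/680 + (V_5 - V_2)/1.3 + (V_5 - 0)/4700 = 0
  Node 6: (V_6 - V_7)/12 + (V_6 - V_3)/3600 = 0
  Node 7: (V_7 - V_6)/12 + (V_7 - 0)/39 + (V_7 - V_4)/68 = 0
Collecting terms (coefficients in siemens):
  0.829·V_1 - 0.7692·V_2 - 0.05556·V_4 = 0.0625
  1.538·V_2 - 0.7692·V_1 - 0.7692·V_5 = 0
  0.1616·V_3 - 0.00001613·V_4 - 0.0002778·V_6 = 2.419
  0.07175·V_4 - 0.05556·V_1 - 0.00001613·V_3 - 0.001471·V_5 - 0.01471·V_7 = 0
  0.7709·V_5 - 0.7692·V_2 - 0.001471·V_4 = 0
  0.08361·V_6 - 0.0002778·V_3 - 0.08333·V_7 = 0
  0.1237·V_7 - 0.01471·V_4 - 0.08333·V_6 = 0
Solving these 7 simultaneous equations (Gaussian elimination) gives:
  V_1 = 5.141 V, V_2 = 5.138 V, V_3 = 14.98 V, V_4 = 4.44 V
  V_5 = 5.136 V, V_6 = 1.753 V, V_7 = 1.709 V
Part 1:
  Read off the nodal solution: V_6 = 1.753 V
Part 2:
  I_R10 = (V_3 - V_6)/R10 = (14.98 - 1.753)/3600 = 0.003673 A
  Magnitude: I_R10 = 0.003673 A
Part 3:
  I_R4 = (V_4 - V_5)/R4 = (4.44 - 5.136)/680 = -0.001023 A
  P_R4 = I_R4² × R4 = (-0.001023)² × 680 = 0.000712 W
Part 4:
  Power in each resistor, P = (ΔV)²/R:
    P_R1 = (15 - 5.141)²/240 = 0.405 W
    P_R2 = (5.141 - 5.138)²/1.3 = 0.000005821 W
    P_R3 = (14.98 - 4.44)²/62000 = 0.001791 W
    P_R4 = (4.44 - 5.136)²/680 = 0.000712 W
    P_R5 = (1.753 - 1.709)²/12 = 0.0001619 W
    P_R6 = (1.709 - 0)²/39 = 0.07492 W
    P_R7 = (15 - 14.98)²/6.2 = 0.00009156 W
    P_R8 = (5.141 - 4.44)²/18 = 0.02733 W
    P_R9 = (5.138 - 5.136)²/1.3 = 0.000005821 W
    P_R10 = (14.98 - 1.753)²/3600 = 0.04857 W
    P_R11 = (4.44 - 1.709)²/68 = 0.1096 W
    P_R12 = (5.136 - 0)²/4700 = 0.005612 W
  P_total = P_R1 + P_R2 + P_R3 + P_R4 + P_R5 + P_R6 + P_R7 + P_R8 + P_R9 + P_R10 + P_R11 + P_R12 = 0.6738 W

Final answers:
1. V_6 = 1.753 V
2. I_R10 = 0.003673 A
3. P_R4 = 0.000712 W
4. P_total = 0.6738 W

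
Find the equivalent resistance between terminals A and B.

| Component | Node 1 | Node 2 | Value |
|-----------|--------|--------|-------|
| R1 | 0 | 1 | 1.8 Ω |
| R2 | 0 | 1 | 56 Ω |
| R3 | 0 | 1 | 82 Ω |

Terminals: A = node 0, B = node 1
Reduce the network between node 0 (A) and node 1 (B) by series/parallel combination:
  Rp1 = R1 ‖ R2 ‖ R3 (parallel, all between nodes 0 and 1) = 1/(1/1.8 + 1/56 + 1/82) = 1.708 Ω
R_eq = 1.708 Ω

Final answer: 1.708 Ω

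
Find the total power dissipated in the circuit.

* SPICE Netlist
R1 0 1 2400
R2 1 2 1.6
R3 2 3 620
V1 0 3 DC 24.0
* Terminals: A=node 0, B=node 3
Nodal analysis, taking node 3 as the 0 V reference.
Source V1 fixes V_0 = 24 V.
KCL at each unknown node (sum of currents leaving = 0; resistances in Ω):
  Node 1: (V_1 - 24)/2400 + (V_1 - V_2)/1.6 = 0
  Node 2: (V_2 - V_1)/1.6 + (V_2 - 0)/620 = 0
Collecting terms (coefficients in siemens):
  0.6254·V_1 - 0.625·V_2 = 0.01
  0.6266·V_2 - 0.625·V_1 = 0
Determinant D = (0.6254)(0.6266) - (-0.625)(-0.625) = 0.001269
V_1 = [(0.01)(0.6266) - (-0.625)(0)]/D = 4.937 V
V_2 = [(0.6254)(0) - (0.01)(-0.625)]/D = 4.925 V
Power in each resistor, P = (ΔV)²/R:
  P_R1 = (24 - 4.937)²/2400 = 0.1514 W
  P_R2 = (4.937 - 4.925)²/1.6 = 0.0001009 W
  P_R3 = (4.925 - 0)²/620 = 0.03911 W
P_total = P_R1 + P_R2 + P_R3 = 0.1906 W

Final answer: 0.1906 W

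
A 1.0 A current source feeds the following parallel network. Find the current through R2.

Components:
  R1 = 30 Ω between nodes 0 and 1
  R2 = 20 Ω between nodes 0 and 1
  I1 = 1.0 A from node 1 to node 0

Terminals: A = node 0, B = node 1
All resistors sit directly between nodes 0 and 1, so they are in parallel and share one voltage V; the full source current 1 A splits among them.
1/R_par = 1/30 + 1/20 = 0.08333 S  =>  R_par = 12 Ω
V = I × R_par = 1 × 12 = 12 V
I_R2 = V/R2 = 12/20 = 0.6 A

Final answer: 0.6 A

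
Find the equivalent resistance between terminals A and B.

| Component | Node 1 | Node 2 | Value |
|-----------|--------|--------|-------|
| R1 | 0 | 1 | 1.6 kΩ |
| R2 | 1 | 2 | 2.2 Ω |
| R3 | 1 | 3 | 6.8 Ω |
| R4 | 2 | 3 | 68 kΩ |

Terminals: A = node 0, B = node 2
Reduce the network between node 0 (A) and node 2 (B) by series/parallel combination:
  Rs1 = R3 + R4 (series, joined only at node 3) = 6.8 + 68000 = 68010 Ω
  Rp1 = R2 ‖ Rs1 (parallel, both between nodes 1 and 2) = 1/(1/2.2 + 1/68010) = 2.2 Ω
  Rs2 = R1 + Rp1 (series, joined only at node 1) = 1600 + 2.2 = 1602 Ω
R_eq = 1.602 kΩ

Final answer: 1.602 kΩ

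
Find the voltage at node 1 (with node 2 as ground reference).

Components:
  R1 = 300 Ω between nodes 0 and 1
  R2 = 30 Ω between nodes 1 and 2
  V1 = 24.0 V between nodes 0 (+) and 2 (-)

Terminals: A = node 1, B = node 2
Nodal analysis, taking node 2 as the 0 V reference.
Source V1 fixes V_0 = 24 V.
KCL at each unknown node (sum of currents leaving = 0; resistances in Ω):
  Node 1: (V_1 - 24)/300 + (V_1 - 0)/30 = 0
Collecting terms: 0.03667 × V_1 = 0.08  =>  V_1 = 2.182 V
The requested potential is V_1 = 2.182 V.

Final answer: V_1 = 2.182 V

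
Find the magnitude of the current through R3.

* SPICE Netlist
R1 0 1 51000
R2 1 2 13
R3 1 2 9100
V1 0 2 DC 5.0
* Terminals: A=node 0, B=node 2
Nodal analysis, taking node 2 as the 0 V reference.
Source V1 fixes V_0 = 5 V.
KCL at each unknown node (sum of currents leaving = 0; resistances in Ω):
  Node 1: (V_1 - 5)/51000 + (V_1 - 0)/13 + (V_1 - 0)/9100 = 0
Collecting terms: 0.07705 × V_1 = 0.00009804  =>  V_1 = 0.001272 V
I_R3 = (V_1 - V_2)/R3 = (0.001272 - 0)/9100 = 0.0000001398 A
|I_R3| = 0.0000001398 A

Final answer: |I_R3| = 1.398e-07 A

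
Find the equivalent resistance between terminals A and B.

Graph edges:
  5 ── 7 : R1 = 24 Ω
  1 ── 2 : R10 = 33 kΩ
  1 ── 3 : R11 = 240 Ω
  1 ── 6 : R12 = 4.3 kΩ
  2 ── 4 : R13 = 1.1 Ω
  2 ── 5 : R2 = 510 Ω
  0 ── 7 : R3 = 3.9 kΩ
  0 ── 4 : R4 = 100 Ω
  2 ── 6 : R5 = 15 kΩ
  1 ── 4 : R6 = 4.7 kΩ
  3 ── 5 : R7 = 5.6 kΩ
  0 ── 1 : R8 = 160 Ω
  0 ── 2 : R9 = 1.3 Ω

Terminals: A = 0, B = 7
The network is not a plain series/parallel combination. Inject a 1 A test current into terminal A (node 0) and return it from terminal B (node 7); then R_eq = V_A / (1 A).
Nodal analysis, taking node 7 as the 0 V reference.
Current source I_test pushes 1 A into node 0 and draws it out of node 7.
KCL at each unknown node (sum of currents leaving = 0; resistances in Ω):
  Node 0: (V_0 - 0)/3900 + (V_0 - V_4)/100 + (V_0 - V_1)/160 + (V_0 - V_2)/1.3 - 1 = 0
  Node 1: (V_1 - V_0)/160 + (V_1 - V_4)/4700 + (V_1 - V_2)/33000 + (V_1 - V_3)/240 + (V_1 - V_6)/4300 = 0
  Node 2: (V_2 - V_0)/1.3 + (V_2 - V_1)/33000 + (V_2 - V_5)/510 + (V_2 - V_6)/15000 + (V_2 - V_4)/1.1 = 0
  Node 3: (V_3 - V_1)/240 + (V_3 - V_5)/5600 = 0
  Node 4: (V_4 - V_0)/100 + (V_4 - V_1)/4700 + (V_4 - V_2)/1.1 = 0
  Node 5: (V_5 - V_2)/510 + (V_5 - V_3)/5600 + (V_5 - 0)/24 = 0
  Node 6: (V_6 - V_1)/4300 + (V_6 - V_2)/15000 = 0
Collecting terms (coefficients in siemens):
  0.7857·V_0 - 0.00625·V_1 - 0.7692·V_2 - 0.01·V_4 = 1
  0.01089·V_1 - 0.00625·V_0 - 0.0000303·V_2 - 0.004167·V_3 - 0.0002128·V_4 - 0.0002326·V_6 = 0
  1.68·V_2 - 0.7692·V_0 - 0.0000303·V_1 - 0.9091·V_4 - 0.001961·V_5 - 0.00006667·V_6 = 0
  0.004345·V_3 - 0.004167·V_1 - 0.0001786·V_5 = 0
  0.9193·V_4 - 0.01·V_0 - 0.0002128·V_1 - 0.9091·V_2 = 0
  0.04381·V_5 - 0.001961·V_2 - 0.0001786·V_3 = 0
  0.0002992·V_6 - 0.0002326·V_1 - 0.00006667·V_2 = 0
Solving these 7 simultaneous equations (Gaussian elimination) gives:
  V_0 = 439.3 V, V_1 = 428.6 V, V_2 = 438.3 V, V_3 = 411.9 V
  V_4 = 438.3 V, V_5 = 21.3 V, V_6 = 430.8 V
R_eq = V_0 / 1 A = 439.3 Ω

Final answer: 439.3 Ω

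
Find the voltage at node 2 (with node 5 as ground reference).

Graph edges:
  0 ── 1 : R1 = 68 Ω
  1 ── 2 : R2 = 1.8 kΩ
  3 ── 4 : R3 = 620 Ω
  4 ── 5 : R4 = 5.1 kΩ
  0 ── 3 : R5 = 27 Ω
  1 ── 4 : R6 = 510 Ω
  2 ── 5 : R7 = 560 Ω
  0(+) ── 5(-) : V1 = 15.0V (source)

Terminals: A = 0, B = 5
Nodal analysis, taking node 5 as the 0 V reference.
Source V1 fixes V_0 = 15 V.
KCL at each unknown node (sum of currents leaving = 0; resistances in Ω):
  Node 1: (V_1 - 15)/68 + (V_1 - V_2)/1800 + (V_1 - V_4)/510 = 0
  Node 2: (V_2 - V_1)/1800 + (V_2 - 0)/560 = 0
  Node 3: (V_3 - V_4)/620 + (V_3 - 15)/27 = 0
  Node 4: (V_4 - V_3)/620 + (V_4 - 0)/5100 + (V_4 - V_1)/510 = 0
Collecting terms (coefficients in siemens):
  0.01722·V_1 - 0.0005556·V_2 - 0.001961·V_4 = 0.2206
  0.002341·V_2 - 0.0005556·V_1 = 0
  0.03865·V_3 - 0.001613·V_4 = 0.5556
  0.00377·V_4 - 0.001961·V_1 - 0.001613·V_3 = 0
Solving these 4 simultaneous equations (Gaussian elimination) gives:
  V_1 = 14.51 V, V_2 = 3.442 V, V_3 = 14.96 V, V_4 = 13.94 V
The requested potential is V_2 = 3.442 V.

Final answer: V_2 = 3.442 V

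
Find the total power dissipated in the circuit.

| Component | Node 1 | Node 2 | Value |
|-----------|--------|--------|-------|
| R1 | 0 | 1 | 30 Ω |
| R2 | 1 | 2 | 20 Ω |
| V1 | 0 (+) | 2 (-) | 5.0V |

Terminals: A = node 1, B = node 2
Nodal analysis, taking node 2 as the 0 V reference.
Source V1 fixes V_0 = 5 V.
KCL at each unknown node (sum of currents leaving = 0; resistances in Ω):
  Node 1: (V_1 - 5)/30 + (V_1 - 0)/20 = 0
Collecting terms: 0.08333 × V_1 = 0.1667  =>  V_1 = 2 V
Power in each resistor, P = (ΔV)²/R:
  P_R1 = (5 - 2)²/30 = 0.3 W
  P_R2 = (2 - 0)²/20 = 0.2 W
P_total = P_R1 + P_R2 = 0.5 W

Final answer: 0.5 W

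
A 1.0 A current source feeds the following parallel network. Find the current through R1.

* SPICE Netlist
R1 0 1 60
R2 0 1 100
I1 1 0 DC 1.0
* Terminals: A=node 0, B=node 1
All resistors sit directly between nodes 0 and 1, so they are in parallel and share one voltage V; the full source current 1 A splits among them.
1/R_par = 1/60 + 1/100 = 0.02667 S  =>  R_par = 37.5 Ω
V = I × R_par = 1 × 37.5 = 37.5 V
I_R1 = V/R1 = 37.5/60 = 0.625 A

Final answer: 0.625 A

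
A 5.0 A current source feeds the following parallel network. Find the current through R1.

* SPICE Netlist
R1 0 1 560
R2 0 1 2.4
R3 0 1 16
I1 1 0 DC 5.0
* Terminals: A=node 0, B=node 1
All resistors sit directly between nodes 0 and 1, so they are in parallel and share one voltage V; the full source current 5 A splits among them.
1/R_par = 1/560 + 1/2.4 + 1/16 = 0.481 S  =>  R_par = 2.079 Ω
V = I × R_par = 5 × 2.079 = 10.4 V
I_R1 = V/R1 = 10.4/560 = 0.01856 A

Final answer: 0.01856 A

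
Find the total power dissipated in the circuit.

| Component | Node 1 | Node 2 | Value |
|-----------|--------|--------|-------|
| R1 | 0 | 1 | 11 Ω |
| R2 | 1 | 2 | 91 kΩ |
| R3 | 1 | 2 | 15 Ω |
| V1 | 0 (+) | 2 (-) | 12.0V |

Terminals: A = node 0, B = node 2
Nodal analysis, taking node 2 as the 0 V reference.
Source V1 fixes V_0 = 12 V.
KCL at each unknown node (sum of currents leaving = 0; resistances in Ω):
  Node 1: (V_1 - 12)/11 + (V_1 - 0)/91000 + (V_1 - 0)/15 = 0
Collecting terms: 0.1576 × V_1 = 1.091  =>  V_1 = 6.923 V
Power in each resistor, P = (ΔV)²/R:
  P_R1 = (12 - 6.923)²/11 = 2.344 W
  P_R2 = (6.923 - 0)²/91000 = 0.0005266 W
  P_R3 = (6.923 - 0)²/15 = 3.195 W
P_total = P_R1 + P_R2 + P_R3 = 5.539 W

Final answer: 5.539 W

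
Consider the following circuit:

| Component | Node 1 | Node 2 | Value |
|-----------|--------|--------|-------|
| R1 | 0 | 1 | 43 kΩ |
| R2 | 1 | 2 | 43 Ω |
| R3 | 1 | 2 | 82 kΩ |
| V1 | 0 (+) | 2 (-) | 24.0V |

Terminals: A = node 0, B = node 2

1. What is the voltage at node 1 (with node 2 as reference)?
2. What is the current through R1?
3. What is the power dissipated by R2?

Nodal analysis, taking node 2 as the 0 V reference.
Source V1 fixes V_0 = 24 V.
KCL at each unknown node (sum of currents leaving = 0; resistances in Ω):
  Node 1: (V_1 - 24)/43000 + (V_1 - 0)/43 + (V_1 - 0)/82000 = 0
Collecting terms: 0.02329 × V_1 = 0.0005581  =>  V_1 = 0.02396 V
Part 1:
  Read off the nodal solution: V_1 = 0.02396 V
Part 2:
  I_R1 = (V_0 - V_1)/R1 = (24 - 0.02396)/43000 = 0.0005576 A
  Magnitude: I_R1 = 0.0005576 A
Part 3:
  I_R2 = (V_1 - V_2)/R2 = (0.02396 - 0)/43 = 0.0005573 A
  P_R2 = I_R2² × R2 = (0.0005573)² × 43 = 0.00001335 W

Final answers:
1. V_1 = 0.02396 V
2. I_R1 = 0.0005576 A
3. P_R2 = 1.335e-05 W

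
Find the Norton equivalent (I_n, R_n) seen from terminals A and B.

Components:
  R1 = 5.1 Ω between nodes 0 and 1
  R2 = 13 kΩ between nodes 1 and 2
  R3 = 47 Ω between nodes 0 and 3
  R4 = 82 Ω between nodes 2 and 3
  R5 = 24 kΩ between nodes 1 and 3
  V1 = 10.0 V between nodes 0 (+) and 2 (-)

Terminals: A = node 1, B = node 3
Find the Thévenin equivalent first; then I_n = V_th/R_th and R_n = R_th.
Step 1 — V_th is the open-circuit voltage V_A - V_B (nothing connected across the terminals).
Nodal analysis, taking node 2 as the 0 V reference.
Source V1 fixes V_0 = 10 V.
KCL at each unknown node (sum of currents leaving = 0; resistances in Ω):
  Node 1: (V_1 - 10)/5.1 + (V_1 - 0)/13000 + (V_1 - V_3)/24000 = 0
  Node 3: (V_3 - 10)/47 + (V_3 - 0)/82 + (V_3 - V_1)/24000 = 0
Collecting terms (coefficients in siemens):
  0.1962·V_1 - 0.00004167·V_3 = 1.961
  0.03351·V_3 - 0.00004167·V_1 = 0.2128
Determinant D = (0.1962)(0.03351) - (-0.00004167)(-0.00004167) = 0.006575
V_1 = [(1.961)(0.03351) - (-0.00004167)(0.2128)]/D = 9.995 V
V_3 = [(0.1962)(0.2128) - (1.961)(-0.00004167)]/D = 6.361 V
V_th = V_1 - V_3 = 9.995 - 6.361 = 3.634 V
Step 2 — R_th: zero the source — replace V1 by a short circuit (node 2 merges into node 0) — and find the resistance seen between A (node 1) and B (node 3).
Reduce the network between node 1 (A) and node 3 (B) by series/parallel combination:
  Rp1 = R1 ‖ R2 (parallel, both between nodes 0 and 1) = 1/(1/5.1 + 1/13000) = 5.098 Ω
  Rp2 = R3 ‖ R4 (parallel, both between nodes 0 and 3) = 1/(1/47 + 1/82) = 29.88 Ω
  Rs1 = Rp1 + Rp2 (series, joined only at node 0) = 5.098 + 29.88 = 34.97 Ω
  Rp3 = R5 ‖ Rs1 (parallel, both between nodes 1 and 3) = 1/(1/24000 + 1/34.97) = 34.92 Ω
R_th = 34.92 Ω
I_n = V_th/R_th = 3.634/34.92 = 0.1041 A, and R_n = R_th = 34.92 Ω

Final answer: I_n = 0.1041 A, R_n = 34.92 Ω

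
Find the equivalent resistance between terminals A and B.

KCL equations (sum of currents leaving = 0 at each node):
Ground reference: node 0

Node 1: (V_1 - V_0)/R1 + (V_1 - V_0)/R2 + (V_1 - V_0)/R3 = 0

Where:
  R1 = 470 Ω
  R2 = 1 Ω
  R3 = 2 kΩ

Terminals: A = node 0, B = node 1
Reduce the network between node 0 (A) and node 1 (B) by series/parallel combination:
  Rp1 = R1 ‖ R2 ‖ R3 (parallel, all between nodes 0 and 1) = 1/(1/470 + 1/1 + 1/2000) = 0.9974 Ω
R_eq = 0.9974 Ω

Final answer: 0.9974 Ω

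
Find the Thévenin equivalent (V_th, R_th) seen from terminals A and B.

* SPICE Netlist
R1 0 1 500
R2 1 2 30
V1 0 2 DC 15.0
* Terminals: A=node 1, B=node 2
Step 1 — V_th is the open-circuit voltage V_A - V_B (nothing connected across the terminals).
Nodal analysis, taking node 2 as the 0 V reference.
Source V1 fixes V_0 = 15 V.
KCL at each unknown node (sum of currents leaving = 0; resistances in Ω):
  Node 1: (V_1 - 15)/500 + (V_1 - 0)/30 = 0
Collecting terms: 0.03533 × V_1 = 0.03  =>  V_1 = 0.8491 V
V_th = V_1 - V_2 = 0.8491 - 0 = 0.8491 V
Step 2 — R_th: zero the source — replace V1 by a short circuit (node 2 merges into node 0) — and find the resistance seen between A (node 1) and B (node 0).
Reduce the network between node 1 (A) and node 0 (B) by series/parallel combination:
  Rp1 = R1 ‖ R2 (parallel, both between nodes 0 and 1) = 1/(1/500 + 1/30) = 28.3 Ω
R_th = 28.3 Ω

Final answer: V_th = 0.8491 V, R_th = 28.3 Ω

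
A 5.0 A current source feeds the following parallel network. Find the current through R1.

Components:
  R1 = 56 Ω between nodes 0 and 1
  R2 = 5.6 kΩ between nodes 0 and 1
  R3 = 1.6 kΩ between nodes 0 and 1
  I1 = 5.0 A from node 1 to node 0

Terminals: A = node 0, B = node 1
All resistors sit directly between nodes 0 and 1, so they are in parallel and share one voltage V; the full source current 5 A splits among them.
1/R_par = 1/56 + 1/5600 + 1/1600 = 0.01866 S  =>  R_par = 53.59 Ω
V = I × R_par = 5 × 53.59 = 267.9 V
I_R1 = V/R1 = 267.9/56 = 4.785 A

Final answer: 4.785 A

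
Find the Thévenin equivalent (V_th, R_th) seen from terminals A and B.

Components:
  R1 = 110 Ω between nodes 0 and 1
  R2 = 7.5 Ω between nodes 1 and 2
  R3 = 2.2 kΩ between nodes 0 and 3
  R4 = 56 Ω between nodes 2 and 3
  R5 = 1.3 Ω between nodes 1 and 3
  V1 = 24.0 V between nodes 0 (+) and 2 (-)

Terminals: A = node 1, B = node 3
Step 1 — V_th is the open-circuit voltage V_A - V_B (nothing connected across the terminals).
Nodal analysis, taking node 2 as the 0 V reference.
Source V1 fixes V_0 = 24 V.
KCL at each unknown node (sum of currents leaving = 0; resistances in Ω):
  Node 1: (V_1 - 24)/110 + (V_1 - 0)/7.5 + (V_1 - V_3)/1.3 = 0
  Node 3: (V_3 - 24)/2200 + (V_3 - 0)/56 + (V_3 - V_1)/1.3 = 0
Collecting terms (coefficients in siemens):
  0.9117·V_1 - 0.7692·V_3 = 0.2182
  0.7875·V_3 - 0.7692·V_1 = 0.01091
Determinant D = (0.9117)(0.7875) - (-0.7692)(-0.7692) = 0.1263
V_1 = [(0.2182)(0.7875) - (-0.7692)(0.01091)]/D = 1.427 V
V_3 = [(0.9117)(0.01091) - (0.2182)(-0.7692)]/D = 1.408 V
V_th = V_1 - V_3 = 1.427 - 1.408 = 0.01934 V
Step 2 — R_th: zero the source — replace V1 by a short circuit (node 2 merges into node 0) — and find the resistance seen between A (node 1) and B (node 3).
Reduce the network between node 1 (A) and node 3 (B) by series/parallel combination:
  Rp1 = R1 ‖ R2 (parallel, both between nodes 0 and 1) = 1/(1/110 + 1/7.5) = 7.021 Ω
  Rp2 = R3 ‖ R4 (parallel, both between nodes 0 and 3) = 1/(1/2200 + 1/56) = 54.61 Ω
  Rs1 = Rp1 + Rp2 (series, joined only at node 0) = 7.021 + 54.61 = 61.63 Ω
  Rp3 = R5 ‖ Rs1 (parallel, both between nodes 1 and 3) = 1/(1/1.3 + 1/61.63) = 1.273 Ω
R_th = 1.273 Ω

Final answer: V_th = 0.01934 V, R_th = 1.273 Ω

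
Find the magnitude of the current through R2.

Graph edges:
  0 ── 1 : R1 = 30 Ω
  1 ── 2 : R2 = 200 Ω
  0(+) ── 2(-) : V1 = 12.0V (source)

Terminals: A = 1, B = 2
Nodal analysis, taking node 2 as the 0 V reference.
Source V1 fixes V_0 = 12 V.
KCL at each unknown node (sum of currents leaving = 0; resistances in Ω):
  Node 1: (V_1 - 12)/30 + (V_1 - 0)/200 = 0
Collecting terms: 0.03833 × V_1 = 0.4  =>  V_1 = 10.43 V
I_R2 = (V_1 - V_2)/R2 = (10.43 - 0)/200 = 0.05217 A
|I_R2| = 0.05217 A

Final answer: |I_R2| = 0.05217 A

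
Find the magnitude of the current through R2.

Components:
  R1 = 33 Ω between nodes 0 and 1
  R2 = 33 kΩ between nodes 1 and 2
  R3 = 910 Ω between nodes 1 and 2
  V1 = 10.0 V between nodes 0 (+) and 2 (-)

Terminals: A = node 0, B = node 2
Nodal analysis, taking node 2 as the 0 V reference.
Source V1 fixes V_0 = 10 V.
KCL at each unknown node (sum of currents leaving = 0; resistances in Ω):
  Node 1: (V_1 - 10)/33 + (V_1 - 0)/33000 + (V_1 - 0)/910 = 0
Collecting terms: 0.03143 × V_1 = 0.303  =>  V_1 = 9.641 V
I_R2 = (V_1 - V_2)/R2 = (9.641 - 0)/33000 = 0.0002921 A
|I_R2| = 0.0002921 A

Final answer: |I_R2| = 0.0002921 A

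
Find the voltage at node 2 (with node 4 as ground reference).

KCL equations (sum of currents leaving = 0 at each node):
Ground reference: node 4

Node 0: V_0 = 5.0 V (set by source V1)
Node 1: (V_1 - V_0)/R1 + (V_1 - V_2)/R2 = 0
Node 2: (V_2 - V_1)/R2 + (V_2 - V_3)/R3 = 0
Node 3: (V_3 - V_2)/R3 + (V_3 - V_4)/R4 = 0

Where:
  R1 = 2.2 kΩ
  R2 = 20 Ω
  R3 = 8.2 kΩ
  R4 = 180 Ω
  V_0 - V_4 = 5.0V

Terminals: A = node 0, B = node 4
Nodal analysis, taking node 4 as the 0 V reference.
Source V1 fixes V_0 = 5 V.
KCL at each unknown node (sum of currents leaving = 0; resistances in Ω):
  Node 1: (V_1 - 5)/2200 + (V_1 - V_2)/20 = 0
  Node 2: (V_2 - V_1)/20 + (V_2 - V_3)/8200 = 0
  Node 3: (V_3 - V_2)/8200 + (V_3 - 0)/180 = 0
Collecting terms (coefficients in siemens):
  0.05045·V_1 - 0.05·V_2 = 0.002273
  0.05012·V_2 - 0.05·V_1 - 0.000122·V_3 = 0
  0.005678·V_3 - 0.000122·V_2 = 0
Solving these 3 simultaneous equations (Gaussian elimination) gives:
  V_1 = 3.962 V, V_2 = 3.953 V, V_3 = 0.08491 V
The requested potential is V_2 = 3.953 V.

Final answer: V_2 = 3.953 V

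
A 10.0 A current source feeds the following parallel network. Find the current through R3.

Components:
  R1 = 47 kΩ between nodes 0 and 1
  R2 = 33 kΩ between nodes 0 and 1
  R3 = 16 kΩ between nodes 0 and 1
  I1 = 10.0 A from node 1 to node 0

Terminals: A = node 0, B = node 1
All resistors sit directly between nodes 0 and 1, so they are in parallel and share one voltage V; the full source current 10 A splits among them.
1/R_par = 1/47000 + 1/33000 + 1/16000 = 0.0001141 S  =>  R_par = 8766 Ω
V = I × R_par = 10 × 8766 = 87660 V
I_R3 = V/R3 = 87660/16000 = 5.479 A

Final answer: 5.479 A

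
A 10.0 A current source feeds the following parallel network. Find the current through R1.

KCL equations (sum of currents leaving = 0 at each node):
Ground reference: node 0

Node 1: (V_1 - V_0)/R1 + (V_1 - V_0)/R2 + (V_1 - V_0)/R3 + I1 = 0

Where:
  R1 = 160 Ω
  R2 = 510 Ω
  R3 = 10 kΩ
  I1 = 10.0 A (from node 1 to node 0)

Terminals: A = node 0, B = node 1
All resistors sit directly between nodes 0 and 1, so they are in parallel and share one voltage V; the full source current 10 A splits among them.
1/R_par = 1/160 + 1/510 + 1/10000 = 0.008311 S  =>  R_par = 120.3 Ω
V = I × R_par = 10 × 120.3 = 1203 V
I_R1 = V/R1 = 1203/160 = 7.52 A

Final answer: 7.52 A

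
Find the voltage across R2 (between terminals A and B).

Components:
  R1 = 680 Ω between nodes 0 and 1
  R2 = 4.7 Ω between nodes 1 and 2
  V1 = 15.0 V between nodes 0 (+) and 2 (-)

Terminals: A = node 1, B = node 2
R1 and R2 are in series across V1 (node 0 → node 1 → node 2), and the output A–B is taken across R2, so this is a voltage divider.
Series current: I = V1/(R1 + R2) = 15/(680 + 4.7) = 15/684.7 = 0.02191 A
V_R2 = I × R2 = V1 × R2/(R1 + R2) = 15 × 4.7/684.7 = 0.103 V

Final answer: 0.103 V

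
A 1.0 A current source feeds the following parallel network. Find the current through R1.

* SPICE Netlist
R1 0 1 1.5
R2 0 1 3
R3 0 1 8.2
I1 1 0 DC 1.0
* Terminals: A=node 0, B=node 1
All resistors sit directly between nodes 0 and 1, so they are in parallel and share one voltage V; the full source current 1 A splits among them.
1/R_par = 1/1.5 + 1/3 + 1/8.2 = 1.122 S  =>  R_par = 0.8913 Ω
V = I × R_par = 1 × 0.8913 = 0.8913 V
I_R1 = V/R1 = 0.8913/1.5 = 0.5942 A

Final answer: 0.5942 A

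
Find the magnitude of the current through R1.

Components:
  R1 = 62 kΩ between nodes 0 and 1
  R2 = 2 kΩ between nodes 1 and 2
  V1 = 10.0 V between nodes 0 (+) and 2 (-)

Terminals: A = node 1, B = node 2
Nodal analysis, taking node 2 as the 0 V reference.
Source V1 fixes V_0 = 10 V.
KCL at each unknown node (sum of currents leaving = 0; resistances in Ω):
  Node 1: (V_1 - 10)/62000 + (V_1 - 0)/2000 = 0
Collecting terms: 0.0005161 × V_1 = 0.0001613  =>  V_1 = 0.3125 V
I_R1 = (V_0 - V_1)/R1 = (10 - 0.3125)/62000 = 0.0001563 A
|I_R1| = 0.0001563 A

Final answer: |I_R1| = 0.0001563 A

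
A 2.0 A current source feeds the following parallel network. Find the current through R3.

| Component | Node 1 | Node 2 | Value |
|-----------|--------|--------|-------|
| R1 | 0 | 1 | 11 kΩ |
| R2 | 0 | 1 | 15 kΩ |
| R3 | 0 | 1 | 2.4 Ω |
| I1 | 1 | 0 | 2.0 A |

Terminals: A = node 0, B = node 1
All resistors sit directly between nodes 0 and 1, so they are in parallel and share one voltage V; the full source current 2 A splits among them.
1/R_par = 1/11000 + 1/15000 + 1/2.4 = 0.4168 S  =>  R_par = 2.399 Ω
V = I × R_par = 2 × 2.399 = 4.798 V
I_R3 = V/R3 = 4.798/2.4 = 1.999 A

Final answer: 1.999 A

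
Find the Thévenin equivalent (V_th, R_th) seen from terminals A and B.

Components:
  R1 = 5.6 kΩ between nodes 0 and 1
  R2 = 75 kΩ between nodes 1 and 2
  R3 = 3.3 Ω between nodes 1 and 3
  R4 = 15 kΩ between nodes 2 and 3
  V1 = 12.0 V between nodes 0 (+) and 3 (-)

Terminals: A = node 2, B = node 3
Step 1 — V_th is the open-circuit voltage V_A - V_B (nothing connected across the terminals).
Nodal analysis, taking node 3 as the 0 V reference.
Source V1 fixes V_0 = 12 V.
KCL at each unknown node (sum of currents leaving = 0; resistances in Ω):
  Node 1: (V_1 - 12)/5600 + (V_1 - V_2)/75000 + (V_1 - 0)/3.3 = 0
  Node 2: (V_2 - V_1)/75000 + (V_2 - 0)/15000 = 0
Collecting terms (coefficients in siemens):
  0.3032·V_1 - 0.00001333·V_2 = 0.002143
  0.00008·V_2 - 0.00001333·V_1 = 0
Determinant D = (0.3032)(0.00008) - (-0.00001333)(-0.00001333) = 0.00002426
V_1 = [(0.002143)(0.00008) - (-0.00001333)(0)]/D = 0.007067 V
V_2 = [(0.3032)(0) - (0.002143)(-0.00001333)]/D = 0.001178 V
V_th = V_2 - V_3 = 0.001178 - 0 = 0.001178 V
Step 2 — R_th: zero the source — replace V1 by a short circuit (node 3 merges into node 0) — and find the resistance seen between A (node 2) and B (node 0).
Reduce the network between node 2 (A) and node 0 (B) by series/parallel combination:
  Rp1 = R1 ‖ R3 (parallel, both between nodes 0 and 1) = 1/(1/5600 + 1/3.3) = 3.298 Ω
  Rs1 = R2 + Rp1 (series, joined only at node 1) = 75000 + 3.298 = 75000 Ω
  Rp2 = R4 ‖ Rs1 (parallel, both between nodes 0 and 2) = 1/(1/15000 + 1/75000) = 12500 Ω
R_th = 12.5 kΩ

Final answer: V_th = 0.001178 V, R_th = 12.5 kΩ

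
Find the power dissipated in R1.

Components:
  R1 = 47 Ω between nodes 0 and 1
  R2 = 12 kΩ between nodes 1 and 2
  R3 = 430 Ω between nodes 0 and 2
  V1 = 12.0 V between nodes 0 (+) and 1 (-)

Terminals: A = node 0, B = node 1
Nodal analysis, taking node 1 as the 0 V reference.
Source V1 fixes V_0 = 12 V.
KCL at each unknown node (sum of currents leaving = 0; resistances in Ω):
  Node 2: (V_2 - 0)/12000 + (V_2 - 12)/430 = 0
Collecting terms: 0.002409 × V_2 = 0.02791  =>  V_2 = 11.58 V
I_R1 = (V_0 - V_1)/R1 = (12 - 0)/47 = 0.2553 A
P_R1 = I_R1² × R1 = (0.2553)² × 47 = 3.064 W

Final answer: 3.064 W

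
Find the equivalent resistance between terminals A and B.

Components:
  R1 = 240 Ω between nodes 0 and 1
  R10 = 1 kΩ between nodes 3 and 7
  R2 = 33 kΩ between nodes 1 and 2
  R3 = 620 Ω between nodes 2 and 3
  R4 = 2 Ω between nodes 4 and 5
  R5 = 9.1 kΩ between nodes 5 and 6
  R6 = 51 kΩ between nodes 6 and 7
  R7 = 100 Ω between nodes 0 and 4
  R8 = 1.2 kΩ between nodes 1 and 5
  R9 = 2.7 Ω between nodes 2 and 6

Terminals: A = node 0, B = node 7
The network is not a plain series/parallel combination. Inject a 1 A test current into terminal A (node 0) and return it from terminal B (node 7); then R_eq = V_A / (1 A).
Nodal analysis, taking node 7 as the 0 V reference.
Current source I_test pushes 1 A into node 0 and draws it out of node 7.
KCL at each unknown node (sum of currents leaving = 0; resistances in Ω):
  Node 0: (V_0 - V_1)/240 + (V_0 - V_4)/100 - 1 = 0
  Node 1: (V_1 - V_0)/240 + (V_1 - V_2)/33000 + (V_1 - V_5)/1200 = 0
  Node 2: (V_2 - V_1)/33000 + (V_2 - V_3)/620 + (V_2 - V_6)/2.7 = 0
  Node 3: (V_3 - V_2)/620 + (V_3 - 0)/1000 = 0
  Node 4: (V_4 - V_0)/100 + (V_4 - V_5)/2 = 0
  Node 5: (V_5 - V_1)/1200 + (V_5 - V_4)/2 + (V_5 - V_6)/9100 = 0
  Node 6: (V_6 - V_2)/2.7 + (V_6 - V_5)/9100 + (V_6 - 0)/51000 = 0
Collecting terms (coefficients in siemens):
  0.01417·V_0 - 0.004167·V_1 - 0.01·V_4 = 1
  0.00503·V_1 - 0.004167·V_0 - 0.0000303·V_2 - 0.0008333·V_5 = 0
  0.372·V_2 - 0.0000303·V_1 - 0.001613·V_3 - 0.3704·V_6 = 0
  0.002613·V_3 - 0.001613·V_2 = 0
  0.51·V_4 - 0.01·V_0 - 0.5·V_5 = 0
  0.5009·V_5 - 0.0008333·V_1 - 0.5·V_4 - 0.0001099·V_6 = 0
  0.3705·V_6 - 0.3704·V_2 - 0.0001099·V_5 = 0
Solving these 7 simultaneous equations (Gaussian elimination) gives:
  V_0 = 8778 V, V_1 = 8722 V, V_2 = 1570 V, V_3 = 969.2 V
  V_4 = 8702 V, V_5 = 8700 V, V_6 = 1572 V
R_eq = V_0 / 1 A = 8778 Ω = 8.778 kΩ

Final answer: 8.778 kΩ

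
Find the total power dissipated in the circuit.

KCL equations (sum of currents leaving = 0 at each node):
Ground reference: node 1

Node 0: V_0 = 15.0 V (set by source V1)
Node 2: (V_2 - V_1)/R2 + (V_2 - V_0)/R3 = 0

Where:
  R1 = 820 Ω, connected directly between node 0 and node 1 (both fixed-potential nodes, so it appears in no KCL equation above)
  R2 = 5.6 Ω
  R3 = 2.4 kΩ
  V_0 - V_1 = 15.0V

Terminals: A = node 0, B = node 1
Nodal analysis, taking node 1 as the 0 V reference.
Source V1 fixes V_0 = 15 V.
KCL at each unknown node (sum of currents leaving = 0; resistances in Ω):
  Node 2: (V_2 - 0)/5.6 + (V_2 - 15)/2400 = 0
Collecting terms: 0.179 × V_2 = 0.00625  =>  V_2 = 0.03492 V
Power in each resistor, P = (ΔV)²/R:
  P_R1 = (15 - 0)²/820 = 0.2744 W
  P_R2 = (0 - 0.03492)²/5.6 = 0.0002177 W
  P_R3 = (15 - 0.03492)²/2400 = 0.09331 W
P_total = P_R1 + P_R2 + P_R3 = 0.3679 W

Final answer: 0.3679 W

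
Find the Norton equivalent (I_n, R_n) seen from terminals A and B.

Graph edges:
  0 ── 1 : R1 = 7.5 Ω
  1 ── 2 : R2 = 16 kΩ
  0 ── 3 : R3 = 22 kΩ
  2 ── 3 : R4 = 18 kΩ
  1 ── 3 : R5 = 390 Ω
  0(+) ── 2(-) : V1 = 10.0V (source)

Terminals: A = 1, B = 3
Find the Thévenin equivalent first; then I_n = V_th/R_th and R_n = R_th.
Step 1 — V_th is the open-circuit voltage V_A - V_B (nothing connected across the terminals).
Nodal analysis, taking node 2 as the 0 V reference.
Source V1 fixes V_0 = 10 V.
KCL at each unknown node (sum of currents leaving = 0; resistances in Ω):
  Node 1: (V_1 - 10)/7.5 + (V_1 - 0)/16000 + (V_1 - V_3)/390 = 0
  Node 3: (V_3 - 10)/22000 + (V_3 - 0)/18000 + (V_3 - V_1)/390 = 0
Collecting terms (coefficients in siemens):
  0.136·V_1 - 0.002564·V_3 = 1.333
  0.002665·V_3 - 0.002564·V_1 = 0.0004545
Determinant D = (0.136)(0.002665) - (-0.002564)(-0.002564) = 0.0003558
V_1 = [(1.333)(0.002665) - (-0.002564)(0.0004545)]/D = 9.991 V
V_3 = [(0.136)(0.0004545) - (1.333)(-0.002564)]/D = 9.783 V
V_th = V_1 - V_3 = 9.991 - 9.783 = 0.2081 V
Step 2 — R_th: zero the source — replace V1 by a short circuit (node 2 merges into node 0) — and find the resistance seen between A (node 1) and B (node 3).
Reduce the network between node 1 (A) and node 3 (B) by series/parallel combination:
  Rp1 = R1 ‖ R2 (parallel, both between nodes 0 and 1) = 1/(1/7.5 + 1/16000) = 7.496 Ω
  Rp2 = R3 ‖ R4 (parallel, both between nodes 0 and 3) = 1/(1/22000 + 1/18000) = 9900 Ω
  Rs1 = Rp1 + Rp2 (series, joined only at node 0) = 7.496 + 9900 = 9907 Ω
  Rp3 = R5 ‖ Rs1 (parallel, both between nodes 1 and 3) = 1/(1/390 + 1/9907) = 375.2 Ω
R_th = 375.2 Ω
I_n = V_th/R_th = 0.2081/375.2 = 0.0005547 A, and R_n = R_th = 375.2 Ω

Final answer: I_n = 0.0005547 A, R_n = 375.2 Ω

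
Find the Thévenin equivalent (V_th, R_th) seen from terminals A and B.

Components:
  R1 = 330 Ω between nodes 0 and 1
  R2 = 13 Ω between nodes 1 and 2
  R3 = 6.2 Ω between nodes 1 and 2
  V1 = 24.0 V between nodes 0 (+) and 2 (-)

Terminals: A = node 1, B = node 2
Step 1 — V_th is the open-circuit voltage V_A - V_B (nothing connected across the terminals).
Nodal analysis, taking node 2 as the 0 V reference.
Source V1 fixes V_0 = 24 V.
KCL at each unknown node (sum of currents leaving = 0; resistances in Ω):
  Node 1: (V_1 - 24)/330 + (V_1 - 0)/13 + (V_1 - 0)/6.2 = 0
Collecting terms: 0.2412 × V_1 = 0.07273  =>  V_1 = 0.3015 V
V_th = V_1 - V_2 = 0.3015 - 0 = 0.3015 V
Step 2 — R_th: zero the source — replace V1 by a short circuit (node 2 merges into node 0) — and find the resistance seen between A (node 1) and B (node 0).
Reduce the network between node 1 (A) and node 0 (B) by series/parallel combination:
  Rp1 = R1 ‖ R2 ‖ R3 (parallel, all between nodes 0 and 1) = 1/(1/330 + 1/13 + 1/6.2) = 4.145 Ω
R_th = 4.145 Ω

Final answer: V_th = 0.3015 V, R_th = 4.145 Ω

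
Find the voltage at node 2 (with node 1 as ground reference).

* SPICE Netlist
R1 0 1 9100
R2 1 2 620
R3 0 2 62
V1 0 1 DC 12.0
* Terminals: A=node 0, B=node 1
Nodal analysis, taking node 1 as the 0 V reference.
Source V1 fixes V_0 = 12 V.
KCL at each unknown node (sum of currents leaving = 0; resistances in Ω):
  Node 2: (V_2 - 0)/620 + (V_2 - 12)/62 = 0
Collecting terms: 0.01774 × V_2 = 0.1935  =>  V_2 = 10.91 V
The requested potential is V_2 = 10.91 V.

Final answer: V_2 = 10.91 V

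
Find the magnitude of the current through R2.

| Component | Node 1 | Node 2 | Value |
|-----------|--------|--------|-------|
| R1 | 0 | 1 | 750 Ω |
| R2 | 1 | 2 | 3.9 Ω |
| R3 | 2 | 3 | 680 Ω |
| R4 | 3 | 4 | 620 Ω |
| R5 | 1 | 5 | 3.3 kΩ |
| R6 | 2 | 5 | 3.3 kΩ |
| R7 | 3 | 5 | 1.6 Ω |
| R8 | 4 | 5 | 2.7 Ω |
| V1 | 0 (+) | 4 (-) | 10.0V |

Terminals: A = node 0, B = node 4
Nodal analysis, taking node 4 as the 0 V reference.
Source V1 fixes V_0 = 10 V.
KCL at each unknown node (sum of currents leaving = 0; resistances in Ω):
  Node 1: (V_1 - 10)/750 + (V_1 - V_2)/3.9 + (V_1 - V_5)/3300 = 0
  Node 2: (V_2 - V_1)/3.9 + (V_2 - V_3)/680 + (V_2 - V_5)/3300 = 0
  Node 3: (V_3 - V_2)/680 + (V_3 - 0)/620 + (V_3 - V_5)/1.6 = 0
  Node 5: (V_5 - V_1)/3300 + (V_5 - V_2)/3300 + (V_5 - V_3)/1.6 + (V_5 - 0)/2.7 = 0
Collecting terms (coefficients in siemens):
  0.258·V_1 - 0.2564·V_2 - 0.000303·V_5 = 0.01333
  0.2582·V_2 - 0.2564·V_1 - 0.001471·V_3 - 0.000303·V_5 = 0
  0.6281·V_3 - 0.001471·V_2 - 0.625·V_5 = 0
  0.996·V_5 - 0.000303·V_1 - 0.000303·V_2 - 0.625·V_3 = 0
Solving these 4 simultaneous equations (Gaussian elimination) gives:
  V_1 = 3.941 V, V_2 = 3.914 V, V_3 = 0.03074 V, V_5 = 0.02168 V
I_R2 = (V_1 - V_2)/R2 = (3.941 - 3.914)/3.9 = 0.006891 A
|I_R2| = 0.006891 A

Final answer: |I_R2| = 0.006891 A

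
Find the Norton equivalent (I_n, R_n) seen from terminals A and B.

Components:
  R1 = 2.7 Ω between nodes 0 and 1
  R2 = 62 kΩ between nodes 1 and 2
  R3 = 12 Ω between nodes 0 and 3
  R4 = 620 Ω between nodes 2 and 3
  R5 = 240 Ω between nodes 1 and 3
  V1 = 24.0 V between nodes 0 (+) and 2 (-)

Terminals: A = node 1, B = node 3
Find the Thévenin equivalent first; then I_n = V_th/R_th and R_n = R_th.
Step 1 — V_th is the open-circuit voltage V_A - V_B (nothing connected across the terminals).
Nodal analysis, taking node 2 as the 0 V reference.
Source V1 fixes V_0 = 24 V.
KCL at each unknown node (sum of currents leaving = 0; resistances in Ω):
  Node 1: (V_1 - 24)/2.7 + (V_1 - 0)/62000 + (V_1 - V_3)/240 = 0
  Node 3: (V_3 - 24)/12 + (V_3 - 0)/620 + (V_3 - V_1)/240 = 0
Collecting terms (coefficients in siemens):
  0.3746·V_1 - 0.004167·V_3 = 8.889
  0.08911·V_3 - 0.004167·V_1 = 2
Determinant D = (0.3746)(0.08911) - (-0.004167)(-0.004167) = 0.03336
V_1 = [(8.889)(0.08911) - (-0.004167)(2)]/D = 23.99 V
V_3 = [(0.3746)(2) - (8.889)(-0.004167)]/D = 23.57 V
V_th = V_1 - V_3 = 23.99 - 23.57 = 0.4288 V
Step 2 — R_th: zero the source — replace V1 by a short circuit (node 2 merges into node 0) — and find the resistance seen between A (node 1) and B (node 3).
Reduce the network between node 1 (A) and node 3 (B) by series/parallel combination:
  Rp1 = R1 ‖ R2 (parallel, both between nodes 0 and 1) = 1/(1/2.7 + 1/62000) = 2.7 Ω
  Rp2 = R3 ‖ R4 (parallel, both between nodes 0 and 3) = 1/(1/12 + 1/620) = 11.77 Ω
  Rs1 = Rp1 + Rp2 (series, joined only at node 0) = 2.7 + 11.77 = 14.47 Ω
  Rp3 = R5 ‖ Rs1 (parallel, both between nodes 1 and 3) = 1/(1/240 + 1/14.47) = 13.65 Ω
R_th = 13.65 Ω
I_n = V_th/R_th = 0.4288/13.65 = 0.03142 A, and R_n = R_th = 13.65 Ω

Final answer: I_n = 0.03142 A, R_n = 13.65 Ω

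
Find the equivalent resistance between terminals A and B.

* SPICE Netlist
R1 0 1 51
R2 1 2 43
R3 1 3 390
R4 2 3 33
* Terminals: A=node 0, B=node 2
Reduce the network between node 0 (A) and node 2 (B) by series/parallel combination:
  Rs1 = R3 + R4 (series, joined only at node 3) = 390 + 33 = 423 Ω
  Rp1 = R2 ‖ Rs1 (parallel, both between nodes 1 and 2) = 1/(1/43 + 1/423) = 39.03 Ω
  Rs2 = R1 + Rp1 (series, joined only at node 1) = 51 + 39.03 = 90.03 Ω
R_eq = 90.03 Ω

Final answer: 90.03 Ω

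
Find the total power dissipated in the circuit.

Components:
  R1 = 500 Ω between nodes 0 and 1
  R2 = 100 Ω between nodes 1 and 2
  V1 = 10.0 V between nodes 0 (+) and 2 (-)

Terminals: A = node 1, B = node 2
Nodal analysis, taking node 2 as the 0 V reference.
Source V1 fixes V_0 = 10 V.
KCL at each unknown node (sum of currents leaving = 0; resistances in Ω):
  Node 1: (V_1 - 10)/500 + (V_1 - 0)/100 = 0
Collecting terms: 0.012 × V_1 = 0.02  =>  V_1 = 1.667 V
Power in each resistor, P = (ΔV)²/R:
  P_R1 = (10 - 1.667)²/500 = 0.1389 W
  P_R2 = (1.667 - 0)²/100 = 0.02778 W
P_total = P_R1 + P_R2 = 0.1667 W

Final answer: 0.1667 W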